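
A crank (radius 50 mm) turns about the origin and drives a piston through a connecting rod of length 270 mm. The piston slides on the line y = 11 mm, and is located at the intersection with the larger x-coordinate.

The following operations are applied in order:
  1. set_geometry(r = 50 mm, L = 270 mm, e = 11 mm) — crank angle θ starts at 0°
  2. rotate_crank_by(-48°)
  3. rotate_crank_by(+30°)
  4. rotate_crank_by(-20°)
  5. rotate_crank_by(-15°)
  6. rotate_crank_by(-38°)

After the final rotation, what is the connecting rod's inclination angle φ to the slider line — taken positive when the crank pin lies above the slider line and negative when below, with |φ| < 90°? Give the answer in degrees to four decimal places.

set_geometry: r = 50 mm, L = 270 mm, e = 11 mm; θ ← 0°
rotate_crank_by(-48°): θ ← 0° -48° = -48°
rotate_crank_by(+30°): θ ← -48° +30° = -18°
rotate_crank_by(-20°): θ ← -18° -20° = -38°
rotate_crank_by(-15°): θ ← -38° -15° = -53°
rotate_crank_by(-38°): θ ← -53° -38° = -91°
crank pin P = (r cos θ, r sin θ) = (-0.872620, -49.992385)
h = r sin θ − e = -49.992385 − 11 = -60.992385
sin φ = h / L = -60.992385 / 270 = -0.22589772
φ = arcsin(-0.22589772) = -13.055673°

-13.0557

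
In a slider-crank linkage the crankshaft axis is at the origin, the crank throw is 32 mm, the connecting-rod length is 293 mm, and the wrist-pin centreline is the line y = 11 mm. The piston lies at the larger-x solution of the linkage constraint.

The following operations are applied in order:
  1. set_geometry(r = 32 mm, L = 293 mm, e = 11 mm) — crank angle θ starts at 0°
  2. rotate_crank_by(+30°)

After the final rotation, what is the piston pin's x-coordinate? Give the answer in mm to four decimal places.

set_geometry: r = 32 mm, L = 293 mm, e = 11 mm; θ ← 0°
rotate_crank_by(+30°): θ ← 0° +30° = 30°
crank pin P = (r cos θ, r sin θ) = (27.712813, 16.000000)
h = r sin θ − e = 16.000000 − 11 = 5.000000
x = r cos θ + √(L² − h²) = 27.712813 + √(85849.0 − 25.0000) = 27.712813 + 292.957335 = 320.670148

320.6701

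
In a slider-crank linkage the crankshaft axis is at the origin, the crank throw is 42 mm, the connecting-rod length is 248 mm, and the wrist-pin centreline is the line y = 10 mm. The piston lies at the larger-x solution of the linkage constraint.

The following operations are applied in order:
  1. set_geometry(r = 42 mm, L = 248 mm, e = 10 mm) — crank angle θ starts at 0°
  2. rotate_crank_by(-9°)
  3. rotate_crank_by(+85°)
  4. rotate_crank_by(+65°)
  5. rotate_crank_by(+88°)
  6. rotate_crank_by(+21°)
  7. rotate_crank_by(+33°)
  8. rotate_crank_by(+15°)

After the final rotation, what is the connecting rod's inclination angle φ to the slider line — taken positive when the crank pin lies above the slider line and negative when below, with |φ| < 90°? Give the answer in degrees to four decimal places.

set_geometry: r = 42 mm, L = 248 mm, e = 10 mm; θ ← 0°
rotate_crank_by(-9°): θ ← 0° -9° = -9°
rotate_crank_by(+85°): θ ← -9° +85° = 76°
rotate_crank_by(+65°): θ ← 76° +65° = 141°
rotate_crank_by(+88°): θ ← 141° +88° = 229°
rotate_crank_by(+21°): θ ← 229° +21° = 250°
rotate_crank_by(+33°): θ ← 250° +33° = 283°
rotate_crank_by(+15°): θ ← 283° +15° = 298°
crank pin P = (r cos θ, r sin θ) = (19.717806, -37.083799)
h = r sin θ − e = -37.083799 − 10 = -47.083799
sin φ = h / L = -47.083799 / 248 = -0.18985403
φ = arcsin(-0.18985403) = -10.944266°

-10.9443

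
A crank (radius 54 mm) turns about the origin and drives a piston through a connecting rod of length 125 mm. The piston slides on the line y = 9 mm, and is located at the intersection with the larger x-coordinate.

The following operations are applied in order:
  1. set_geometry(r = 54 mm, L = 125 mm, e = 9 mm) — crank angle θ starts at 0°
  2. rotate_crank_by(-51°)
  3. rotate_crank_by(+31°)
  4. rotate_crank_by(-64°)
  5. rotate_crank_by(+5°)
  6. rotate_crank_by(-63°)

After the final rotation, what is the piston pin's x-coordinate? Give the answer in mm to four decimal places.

set_geometry: r = 54 mm, L = 125 mm, e = 9 mm; θ ← 0°
rotate_crank_by(-51°): θ ← 0° -51° = -51°
rotate_crank_by(+31°): θ ← -51° +31° = -20°
rotate_crank_by(-64°): θ ← -20° -64° = -84°
rotate_crank_by(+5°): θ ← -84° +5° = -79°
rotate_crank_by(-63°): θ ← -79° -63° = -142°
crank pin P = (r cos θ, r sin θ) = (-42.552581, -33.245720)
h = r sin θ − e = -33.245720 − 9 = -42.245720
x = r cos θ + √(L² − h²) = -42.552581 + √(15625.0 − 1784.7008) = -42.552581 + 117.644801 = 75.092220

75.0922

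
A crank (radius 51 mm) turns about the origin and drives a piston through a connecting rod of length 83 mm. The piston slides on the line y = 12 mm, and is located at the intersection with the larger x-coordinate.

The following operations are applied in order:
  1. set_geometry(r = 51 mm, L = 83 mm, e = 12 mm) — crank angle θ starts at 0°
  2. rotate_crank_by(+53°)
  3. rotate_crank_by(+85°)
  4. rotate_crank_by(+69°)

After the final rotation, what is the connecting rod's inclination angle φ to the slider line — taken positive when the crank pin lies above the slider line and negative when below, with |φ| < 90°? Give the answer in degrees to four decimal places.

-25.0581

set_geometry: r = 51 mm, L = 83 mm, e = 12 mm; θ ← 0°
rotate_crank_by(+53°): θ ← 0° +53° = 53°
rotate_crank_by(+85°): θ ← 53° +85° = 138°
rotate_crank_by(+69°): θ ← 138° +69° = 207°
crank pin P = (r cos θ, r sin θ) = (-45.441333, -23.153515)
h = r sin θ − e = -23.153515 − 12 = -35.153515
sin φ = h / L = -35.153515 / 83 = -0.42353633
φ = arcsin(-0.42353633) = -25.058053°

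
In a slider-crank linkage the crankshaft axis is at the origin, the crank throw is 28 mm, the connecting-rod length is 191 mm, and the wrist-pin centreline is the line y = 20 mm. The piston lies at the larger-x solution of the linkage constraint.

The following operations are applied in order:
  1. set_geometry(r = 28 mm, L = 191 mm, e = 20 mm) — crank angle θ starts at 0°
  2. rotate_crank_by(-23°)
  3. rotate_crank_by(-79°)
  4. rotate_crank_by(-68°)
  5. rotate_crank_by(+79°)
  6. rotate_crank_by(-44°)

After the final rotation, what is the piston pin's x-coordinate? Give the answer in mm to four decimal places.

167.0085

set_geometry: r = 28 mm, L = 191 mm, e = 20 mm; θ ← 0°
rotate_crank_by(-23°): θ ← 0° -23° = -23°
rotate_crank_by(-79°): θ ← -23° -79° = -102°
rotate_crank_by(-68°): θ ← -102° -68° = -170°
rotate_crank_by(+79°): θ ← -170° +79° = -91°
rotate_crank_by(-44°): θ ← -91° -44° = -135°
crank pin P = (r cos θ, r sin θ) = (-19.798990, -19.798990)
h = r sin θ − e = -19.798990 − 20 = -39.798990
x = r cos θ + √(L² − h²) = -19.798990 + √(36481.0 − 1583.9596) = -19.798990 + 186.807496 = 167.008506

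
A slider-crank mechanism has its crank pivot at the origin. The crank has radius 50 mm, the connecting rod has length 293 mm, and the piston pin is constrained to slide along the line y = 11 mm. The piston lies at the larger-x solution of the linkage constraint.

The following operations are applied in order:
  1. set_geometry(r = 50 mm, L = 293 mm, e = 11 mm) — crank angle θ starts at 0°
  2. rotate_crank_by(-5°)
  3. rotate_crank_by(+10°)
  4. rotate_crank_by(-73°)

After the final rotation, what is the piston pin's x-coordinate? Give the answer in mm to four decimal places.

set_geometry: r = 50 mm, L = 293 mm, e = 11 mm; θ ← 0°
rotate_crank_by(-5°): θ ← 0° -5° = -5°
rotate_crank_by(+10°): θ ← -5° +10° = 5°
rotate_crank_by(-73°): θ ← 5° -73° = -68°
crank pin P = (r cos θ, r sin θ) = (18.730330, -46.359193)
h = r sin θ − e = -46.359193 − 11 = -57.359193
x = r cos θ + √(L² − h²) = 18.730330 + √(85849.0 − 3290.0770) = 18.730330 + 287.330686 = 306.061015

306.0610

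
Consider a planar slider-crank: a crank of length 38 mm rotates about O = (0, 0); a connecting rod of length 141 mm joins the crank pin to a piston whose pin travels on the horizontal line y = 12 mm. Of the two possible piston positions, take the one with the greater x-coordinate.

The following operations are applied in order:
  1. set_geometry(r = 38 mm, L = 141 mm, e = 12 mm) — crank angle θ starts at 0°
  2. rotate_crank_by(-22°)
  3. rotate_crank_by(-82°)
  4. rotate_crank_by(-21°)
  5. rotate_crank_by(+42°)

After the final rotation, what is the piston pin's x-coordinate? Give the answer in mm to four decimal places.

set_geometry: r = 38 mm, L = 141 mm, e = 12 mm; θ ← 0°
rotate_crank_by(-22°): θ ← 0° -22° = -22°
rotate_crank_by(-82°): θ ← -22° -82° = -104°
rotate_crank_by(-21°): θ ← -104° -21° = -125°
rotate_crank_by(+42°): θ ← -125° +42° = -83°
crank pin P = (r cos θ, r sin θ) = (4.631035, -37.716754)
h = r sin θ − e = -37.716754 − 12 = -49.716754
x = r cos θ + √(L² − h²) = 4.631035 + √(19881.0 − 2471.7556) = 4.631035 + 131.944096 = 136.575131

136.5751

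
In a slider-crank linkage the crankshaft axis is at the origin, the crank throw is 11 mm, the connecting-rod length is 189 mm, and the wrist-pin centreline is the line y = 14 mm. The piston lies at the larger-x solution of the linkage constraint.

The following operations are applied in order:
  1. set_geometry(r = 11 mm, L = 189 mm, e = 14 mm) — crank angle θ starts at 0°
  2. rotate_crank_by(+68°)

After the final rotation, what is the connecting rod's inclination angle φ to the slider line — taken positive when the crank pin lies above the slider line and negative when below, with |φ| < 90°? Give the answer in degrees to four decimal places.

-1.1524

set_geometry: r = 11 mm, L = 189 mm, e = 14 mm; θ ← 0°
rotate_crank_by(+68°): θ ← 0° +68° = 68°
crank pin P = (r cos θ, r sin θ) = (4.120673, 10.199022)
h = r sin θ − e = 10.199022 − 14 = -3.800978
sin φ = h / L = -3.800978 / 189 = -0.02011099
φ = arcsin(-0.02011099) = -1.152353°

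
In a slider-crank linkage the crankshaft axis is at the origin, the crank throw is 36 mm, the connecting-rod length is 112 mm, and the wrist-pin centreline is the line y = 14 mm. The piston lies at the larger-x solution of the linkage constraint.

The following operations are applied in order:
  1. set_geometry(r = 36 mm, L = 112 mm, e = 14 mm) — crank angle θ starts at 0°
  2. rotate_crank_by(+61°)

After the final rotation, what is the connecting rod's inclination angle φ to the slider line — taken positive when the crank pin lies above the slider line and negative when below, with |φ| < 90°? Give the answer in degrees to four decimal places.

set_geometry: r = 36 mm, L = 112 mm, e = 14 mm; θ ← 0°
rotate_crank_by(+61°): θ ← 0° +61° = 61°
crank pin P = (r cos θ, r sin θ) = (17.453146, 31.486309)
h = r sin θ − e = 31.486309 − 14 = 17.486309
sin φ = h / L = 17.486309 / 112 = 0.15612776
φ = arcsin(0.15612776) = 8.982209°

8.9822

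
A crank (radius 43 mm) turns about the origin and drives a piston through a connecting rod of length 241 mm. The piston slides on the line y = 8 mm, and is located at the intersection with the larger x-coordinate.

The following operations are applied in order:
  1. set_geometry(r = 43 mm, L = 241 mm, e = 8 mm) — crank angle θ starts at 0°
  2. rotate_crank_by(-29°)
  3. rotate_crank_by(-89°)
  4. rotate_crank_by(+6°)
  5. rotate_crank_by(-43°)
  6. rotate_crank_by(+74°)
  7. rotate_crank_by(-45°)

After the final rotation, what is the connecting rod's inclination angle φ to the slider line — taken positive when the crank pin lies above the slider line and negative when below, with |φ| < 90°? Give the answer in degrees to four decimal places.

-10.2266

set_geometry: r = 43 mm, L = 241 mm, e = 8 mm; θ ← 0°
rotate_crank_by(-29°): θ ← 0° -29° = -29°
rotate_crank_by(-89°): θ ← -29° -89° = -118°
rotate_crank_by(+6°): θ ← -118° +6° = -112°
rotate_crank_by(-43°): θ ← -112° -43° = -155°
rotate_crank_by(+74°): θ ← -155° +74° = -81°
rotate_crank_by(-45°): θ ← -81° -45° = -126°
crank pin P = (r cos θ, r sin θ) = (-25.274766, -34.787731)
h = r sin θ − e = -34.787731 − 8 = -42.787731
sin φ = h / L = -42.787731 / 241 = -0.17754245
φ = arcsin(-0.17754245) = -10.226647°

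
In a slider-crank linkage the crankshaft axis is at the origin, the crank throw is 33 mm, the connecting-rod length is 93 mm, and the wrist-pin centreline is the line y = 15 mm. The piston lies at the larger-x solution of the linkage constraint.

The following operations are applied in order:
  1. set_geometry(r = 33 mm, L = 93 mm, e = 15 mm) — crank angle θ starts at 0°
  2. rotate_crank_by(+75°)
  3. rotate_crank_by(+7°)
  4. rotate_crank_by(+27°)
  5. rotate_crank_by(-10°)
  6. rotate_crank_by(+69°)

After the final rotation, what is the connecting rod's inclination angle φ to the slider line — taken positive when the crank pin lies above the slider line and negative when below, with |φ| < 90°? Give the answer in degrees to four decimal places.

set_geometry: r = 33 mm, L = 93 mm, e = 15 mm; θ ← 0°
rotate_crank_by(+75°): θ ← 0° +75° = 75°
rotate_crank_by(+7°): θ ← 75° +7° = 82°
rotate_crank_by(+27°): θ ← 82° +27° = 109°
rotate_crank_by(-10°): θ ← 109° -10° = 99°
rotate_crank_by(+69°): θ ← 99° +69° = 168°
crank pin P = (r cos θ, r sin θ) = (-32.278871, 6.861086)
h = r sin θ − e = 6.861086 − 15 = -8.138914
sin φ = h / L = -8.138914 / 93 = -0.08751521
φ = arcsin(-0.08751521) = -5.020675°

-5.0207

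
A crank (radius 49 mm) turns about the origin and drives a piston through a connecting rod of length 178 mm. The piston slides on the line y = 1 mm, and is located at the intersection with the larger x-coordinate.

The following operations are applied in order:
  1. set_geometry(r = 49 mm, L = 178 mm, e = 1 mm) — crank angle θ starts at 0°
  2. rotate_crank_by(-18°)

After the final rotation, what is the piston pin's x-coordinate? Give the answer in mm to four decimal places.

set_geometry: r = 49 mm, L = 178 mm, e = 1 mm; θ ← 0°
rotate_crank_by(-18°): θ ← 0° -18° = -18°
crank pin P = (r cos θ, r sin θ) = (46.601769, -15.141833)
h = r sin θ − e = -15.141833 − 1 = -16.141833
x = r cos θ + √(L² − h²) = 46.601769 + √(31684.0 − 260.5588) = 46.601769 + 177.266582 = 223.868352

223.8684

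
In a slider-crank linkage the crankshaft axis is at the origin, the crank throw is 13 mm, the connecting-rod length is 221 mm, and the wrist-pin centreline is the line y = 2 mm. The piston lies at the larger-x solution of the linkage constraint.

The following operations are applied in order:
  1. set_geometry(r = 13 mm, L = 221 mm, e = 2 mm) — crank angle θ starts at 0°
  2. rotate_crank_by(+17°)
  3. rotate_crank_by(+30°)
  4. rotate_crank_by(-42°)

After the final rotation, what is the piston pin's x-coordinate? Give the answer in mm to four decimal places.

set_geometry: r = 13 mm, L = 221 mm, e = 2 mm; θ ← 0°
rotate_crank_by(+17°): θ ← 0° +17° = 17°
rotate_crank_by(+30°): θ ← 17° +30° = 47°
rotate_crank_by(-42°): θ ← 47° -42° = 5°
crank pin P = (r cos θ, r sin θ) = (12.950531, 1.133025)
h = r sin θ − e = 1.133025 − 2 = -0.866975
x = r cos θ + √(L² − h²) = 12.950531 + √(48841.0 − 0.7516) = 12.950531 + 220.998299 = 233.948831

233.9488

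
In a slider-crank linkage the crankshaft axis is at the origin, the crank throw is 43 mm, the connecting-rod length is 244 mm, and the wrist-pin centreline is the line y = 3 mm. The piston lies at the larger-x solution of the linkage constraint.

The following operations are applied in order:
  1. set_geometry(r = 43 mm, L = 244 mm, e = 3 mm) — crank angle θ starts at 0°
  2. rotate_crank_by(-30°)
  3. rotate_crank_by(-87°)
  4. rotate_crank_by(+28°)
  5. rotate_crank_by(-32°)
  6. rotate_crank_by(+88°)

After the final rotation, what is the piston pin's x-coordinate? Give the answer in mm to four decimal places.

set_geometry: r = 43 mm, L = 244 mm, e = 3 mm; θ ← 0°
rotate_crank_by(-30°): θ ← 0° -30° = -30°
rotate_crank_by(-87°): θ ← -30° -87° = -117°
rotate_crank_by(+28°): θ ← -117° +28° = -89°
rotate_crank_by(-32°): θ ← -89° -32° = -121°
rotate_crank_by(+88°): θ ← -121° +88° = -33°
crank pin P = (r cos θ, r sin θ) = (36.062834, -23.419479)
h = r sin θ − e = -23.419479 − 3 = -26.419479
x = r cos θ + √(L² − h²) = 36.062834 + √(59536.0 − 697.9888) = 36.062834 + 242.565478 = 278.628313

278.6283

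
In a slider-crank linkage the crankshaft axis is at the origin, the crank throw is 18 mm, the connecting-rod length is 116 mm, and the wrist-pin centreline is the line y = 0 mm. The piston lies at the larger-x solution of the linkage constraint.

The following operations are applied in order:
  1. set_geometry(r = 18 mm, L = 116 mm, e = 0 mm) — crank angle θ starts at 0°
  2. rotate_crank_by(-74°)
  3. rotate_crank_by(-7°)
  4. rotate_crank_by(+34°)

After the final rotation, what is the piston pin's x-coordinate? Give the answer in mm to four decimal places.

127.5266

set_geometry: r = 18 mm, L = 116 mm, e = 0 mm; θ ← 0°
rotate_crank_by(-74°): θ ← 0° -74° = -74°
rotate_crank_by(-7°): θ ← -74° -7° = -81°
rotate_crank_by(+34°): θ ← -81° +34° = -47°
crank pin P = (r cos θ, r sin θ) = (12.275970, -13.164367)
h = r sin θ − e = -13.164367 − 0 = -13.164367
x = r cos θ + √(L² − h²) = 12.275970 + √(13456.0 − 173.3005) = 12.275970 + 115.250594 = 127.526565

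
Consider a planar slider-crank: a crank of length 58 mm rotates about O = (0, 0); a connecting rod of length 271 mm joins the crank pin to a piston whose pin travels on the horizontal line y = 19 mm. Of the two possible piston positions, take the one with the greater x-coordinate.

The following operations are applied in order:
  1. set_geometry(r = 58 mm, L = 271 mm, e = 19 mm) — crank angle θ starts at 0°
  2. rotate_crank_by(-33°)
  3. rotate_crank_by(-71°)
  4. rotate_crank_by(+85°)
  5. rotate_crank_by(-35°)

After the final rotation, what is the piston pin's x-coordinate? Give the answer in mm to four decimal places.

296.9511

set_geometry: r = 58 mm, L = 271 mm, e = 19 mm; θ ← 0°
rotate_crank_by(-33°): θ ← 0° -33° = -33°
rotate_crank_by(-71°): θ ← -33° -71° = -104°
rotate_crank_by(+85°): θ ← -104° +85° = -19°
rotate_crank_by(-35°): θ ← -19° -35° = -54°
crank pin P = (r cos θ, r sin θ) = (34.091545, -46.922986)
h = r sin θ − e = -46.922986 − 19 = -65.922986
x = r cos θ + √(L² − h²) = 34.091545 + √(73441.0 − 4345.8400) = 34.091545 + 262.859582 = 296.951127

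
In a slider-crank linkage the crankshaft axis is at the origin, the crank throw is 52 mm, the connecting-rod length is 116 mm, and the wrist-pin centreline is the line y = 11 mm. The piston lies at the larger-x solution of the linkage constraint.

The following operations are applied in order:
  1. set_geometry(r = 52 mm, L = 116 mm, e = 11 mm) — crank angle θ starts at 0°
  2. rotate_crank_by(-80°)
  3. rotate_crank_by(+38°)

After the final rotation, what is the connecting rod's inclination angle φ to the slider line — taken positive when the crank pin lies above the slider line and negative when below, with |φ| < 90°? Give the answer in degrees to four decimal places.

-23.2524

set_geometry: r = 52 mm, L = 116 mm, e = 11 mm; θ ← 0°
rotate_crank_by(-80°): θ ← 0° -80° = -80°
rotate_crank_by(+38°): θ ← -80° +38° = -42°
crank pin P = (r cos θ, r sin θ) = (38.643531, -34.794792)
h = r sin θ − e = -34.794792 − 11 = -45.794792
sin φ = h / L = -45.794792 / 116 = -0.39478269
φ = arcsin(-0.39478269) = -23.252421°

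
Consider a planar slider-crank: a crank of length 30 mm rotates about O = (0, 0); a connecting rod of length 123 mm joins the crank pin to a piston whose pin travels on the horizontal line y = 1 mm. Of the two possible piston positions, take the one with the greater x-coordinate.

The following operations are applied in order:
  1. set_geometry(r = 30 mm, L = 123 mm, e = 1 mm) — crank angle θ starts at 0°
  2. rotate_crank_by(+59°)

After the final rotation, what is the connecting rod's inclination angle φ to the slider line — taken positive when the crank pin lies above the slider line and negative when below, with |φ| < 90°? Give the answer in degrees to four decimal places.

11.5916

set_geometry: r = 30 mm, L = 123 mm, e = 1 mm; θ ← 0°
rotate_crank_by(+59°): θ ← 0° +59° = 59°
crank pin P = (r cos θ, r sin θ) = (15.451142, 25.715019)
h = r sin θ − e = 25.715019 − 1 = 24.715019
sin φ = h / L = 24.715019 / 123 = 0.20093511
φ = arcsin(0.20093511) = 11.591647°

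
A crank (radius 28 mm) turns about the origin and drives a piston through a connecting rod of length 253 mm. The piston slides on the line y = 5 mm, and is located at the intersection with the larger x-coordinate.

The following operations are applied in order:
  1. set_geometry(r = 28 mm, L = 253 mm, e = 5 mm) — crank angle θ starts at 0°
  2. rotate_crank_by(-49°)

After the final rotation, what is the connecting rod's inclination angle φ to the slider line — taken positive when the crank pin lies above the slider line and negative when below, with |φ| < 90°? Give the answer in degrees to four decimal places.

-5.9285

set_geometry: r = 28 mm, L = 253 mm, e = 5 mm; θ ← 0°
rotate_crank_by(-49°): θ ← 0° -49° = -49°
crank pin P = (r cos θ, r sin θ) = (18.369653, -21.131868)
h = r sin θ − e = -21.131868 − 5 = -26.131868
sin φ = h / L = -26.131868 / 253 = -0.10328802
φ = arcsin(-0.10328802) = -5.928541°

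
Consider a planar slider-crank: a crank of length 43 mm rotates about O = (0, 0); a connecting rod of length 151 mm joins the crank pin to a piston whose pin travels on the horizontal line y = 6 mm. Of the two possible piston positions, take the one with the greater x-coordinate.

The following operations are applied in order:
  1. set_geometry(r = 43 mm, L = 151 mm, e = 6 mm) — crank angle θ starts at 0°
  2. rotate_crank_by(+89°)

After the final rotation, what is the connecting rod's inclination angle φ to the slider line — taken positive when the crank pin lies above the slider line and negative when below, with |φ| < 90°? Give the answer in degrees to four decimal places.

14.1812

set_geometry: r = 43 mm, L = 151 mm, e = 6 mm; θ ← 0°
rotate_crank_by(+89°): θ ← 0° +89° = 89°
crank pin P = (r cos θ, r sin θ) = (0.750453, 42.993451)
h = r sin θ − e = 42.993451 − 6 = 36.993451
sin φ = h / L = 36.993451 / 151 = 0.24498974
φ = arcsin(0.24498974) = 14.181227°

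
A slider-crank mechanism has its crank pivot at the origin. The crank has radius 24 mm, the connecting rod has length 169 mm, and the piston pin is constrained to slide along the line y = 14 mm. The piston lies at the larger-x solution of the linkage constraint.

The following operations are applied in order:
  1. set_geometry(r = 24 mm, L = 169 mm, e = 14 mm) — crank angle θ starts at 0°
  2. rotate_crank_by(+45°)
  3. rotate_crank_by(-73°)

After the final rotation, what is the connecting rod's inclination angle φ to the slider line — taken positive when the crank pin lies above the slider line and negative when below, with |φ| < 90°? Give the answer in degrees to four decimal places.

-8.5986

set_geometry: r = 24 mm, L = 169 mm, e = 14 mm; θ ← 0°
rotate_crank_by(+45°): θ ← 0° +45° = 45°
rotate_crank_by(-73°): θ ← 45° -73° = -28°
crank pin P = (r cos θ, r sin θ) = (21.190742, -11.267318)
h = r sin θ − e = -11.267318 − 14 = -25.267318
sin φ = h / L = -25.267318 / 169 = -0.14951075
φ = arcsin(-0.14951075) = -8.598575°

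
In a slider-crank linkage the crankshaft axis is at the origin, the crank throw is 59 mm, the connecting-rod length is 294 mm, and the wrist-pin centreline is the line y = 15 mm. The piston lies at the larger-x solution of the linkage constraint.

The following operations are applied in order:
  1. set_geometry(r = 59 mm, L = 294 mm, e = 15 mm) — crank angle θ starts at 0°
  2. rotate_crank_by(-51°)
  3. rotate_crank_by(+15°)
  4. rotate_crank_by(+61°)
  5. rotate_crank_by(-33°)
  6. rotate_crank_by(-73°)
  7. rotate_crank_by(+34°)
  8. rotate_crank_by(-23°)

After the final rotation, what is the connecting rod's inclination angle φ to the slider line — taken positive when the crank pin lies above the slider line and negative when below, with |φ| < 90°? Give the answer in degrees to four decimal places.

-13.8628

set_geometry: r = 59 mm, L = 294 mm, e = 15 mm; θ ← 0°
rotate_crank_by(-51°): θ ← 0° -51° = -51°
rotate_crank_by(+15°): θ ← -51° +15° = -36°
rotate_crank_by(+61°): θ ← -36° +61° = 25°
rotate_crank_by(-33°): θ ← 25° -33° = -8°
rotate_crank_by(-73°): θ ← -8° -73° = -81°
rotate_crank_by(+34°): θ ← -81° +34° = -47°
rotate_crank_by(-23°): θ ← -47° -23° = -70°
crank pin P = (r cos θ, r sin θ) = (20.179188, -55.441865)
h = r sin θ − e = -55.441865 − 15 = -70.441865
sin φ = h / L = -70.441865 / 294 = -0.23959818
φ = arcsin(-0.23959818) = -13.862826°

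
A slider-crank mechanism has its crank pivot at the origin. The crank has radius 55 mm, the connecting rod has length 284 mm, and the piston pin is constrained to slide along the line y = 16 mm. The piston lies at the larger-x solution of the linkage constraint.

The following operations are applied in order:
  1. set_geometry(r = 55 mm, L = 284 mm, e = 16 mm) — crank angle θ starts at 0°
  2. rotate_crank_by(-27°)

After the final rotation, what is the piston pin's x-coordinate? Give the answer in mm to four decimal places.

set_geometry: r = 55 mm, L = 284 mm, e = 16 mm; θ ← 0°
rotate_crank_by(-27°): θ ← 0° -27° = -27°
crank pin P = (r cos θ, r sin θ) = (49.005359, -24.969477)
h = r sin θ − e = -24.969477 − 16 = -40.969477
x = r cos θ + √(L² − h²) = 49.005359 + √(80656.0 − 1678.4981) = 49.005359 + 281.029361 = 330.034720

330.0347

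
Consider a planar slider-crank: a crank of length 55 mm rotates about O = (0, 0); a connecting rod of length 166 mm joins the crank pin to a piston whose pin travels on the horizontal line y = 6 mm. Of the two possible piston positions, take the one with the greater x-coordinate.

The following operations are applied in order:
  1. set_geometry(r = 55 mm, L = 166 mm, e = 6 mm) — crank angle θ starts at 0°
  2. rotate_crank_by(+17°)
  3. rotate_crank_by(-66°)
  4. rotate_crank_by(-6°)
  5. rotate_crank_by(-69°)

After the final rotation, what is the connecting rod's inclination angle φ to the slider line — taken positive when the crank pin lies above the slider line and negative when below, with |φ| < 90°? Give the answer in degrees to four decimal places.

-18.1090

set_geometry: r = 55 mm, L = 166 mm, e = 6 mm; θ ← 0°
rotate_crank_by(+17°): θ ← 0° +17° = 17°
rotate_crank_by(-66°): θ ← 17° -66° = -49°
rotate_crank_by(-6°): θ ← -49° -6° = -55°
rotate_crank_by(-69°): θ ← -55° -69° = -124°
crank pin P = (r cos θ, r sin θ) = (-30.755610, -45.597066)
h = r sin θ − e = -45.597066 − 6 = -51.597066
sin φ = h / L = -51.597066 / 166 = -0.31082570
φ = arcsin(-0.31082570) = -18.108998°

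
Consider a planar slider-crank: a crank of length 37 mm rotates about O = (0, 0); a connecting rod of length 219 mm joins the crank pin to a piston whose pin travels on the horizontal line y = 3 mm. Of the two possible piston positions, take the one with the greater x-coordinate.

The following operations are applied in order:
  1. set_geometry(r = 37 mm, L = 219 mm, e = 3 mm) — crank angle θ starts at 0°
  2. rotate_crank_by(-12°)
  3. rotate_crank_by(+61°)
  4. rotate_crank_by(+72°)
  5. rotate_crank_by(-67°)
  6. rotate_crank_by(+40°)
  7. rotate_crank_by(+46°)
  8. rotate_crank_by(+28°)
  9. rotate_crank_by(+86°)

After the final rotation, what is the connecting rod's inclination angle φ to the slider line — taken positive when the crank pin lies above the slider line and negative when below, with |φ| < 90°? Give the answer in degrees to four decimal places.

set_geometry: r = 37 mm, L = 219 mm, e = 3 mm; θ ← 0°
rotate_crank_by(-12°): θ ← 0° -12° = -12°
rotate_crank_by(+61°): θ ← -12° +61° = 49°
rotate_crank_by(+72°): θ ← 49° +72° = 121°
rotate_crank_by(-67°): θ ← 121° -67° = 54°
rotate_crank_by(+40°): θ ← 54° +40° = 94°
rotate_crank_by(+46°): θ ← 94° +46° = 140°
rotate_crank_by(+28°): θ ← 140° +28° = 168°
rotate_crank_by(+86°): θ ← 168° +86° = 254°
crank pin P = (r cos θ, r sin θ) = (-10.198582, -35.566683)
h = r sin θ − e = -35.566683 − 3 = -38.566683
sin φ = h / L = -38.566683 / 219 = -0.17610357
φ = arcsin(-0.17610357) = -10.142886°

-10.1429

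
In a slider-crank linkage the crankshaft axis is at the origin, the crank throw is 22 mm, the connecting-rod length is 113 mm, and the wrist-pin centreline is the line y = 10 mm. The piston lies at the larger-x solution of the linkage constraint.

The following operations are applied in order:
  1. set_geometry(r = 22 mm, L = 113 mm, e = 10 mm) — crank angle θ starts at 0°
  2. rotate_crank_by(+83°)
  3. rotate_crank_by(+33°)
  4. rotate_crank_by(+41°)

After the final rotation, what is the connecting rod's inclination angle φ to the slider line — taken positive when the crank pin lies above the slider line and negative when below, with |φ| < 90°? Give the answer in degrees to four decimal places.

-0.7119

set_geometry: r = 22 mm, L = 113 mm, e = 10 mm; θ ← 0°
rotate_crank_by(+83°): θ ← 0° +83° = 83°
rotate_crank_by(+33°): θ ← 83° +33° = 116°
rotate_crank_by(+41°): θ ← 116° +41° = 157°
crank pin P = (r cos θ, r sin θ) = (-20.251107, 8.596085)
h = r sin θ − e = 8.596085 − 10 = -1.403915
sin φ = h / L = -1.403915 / 113 = -0.01242403
φ = arcsin(-0.01242403) = -0.711863°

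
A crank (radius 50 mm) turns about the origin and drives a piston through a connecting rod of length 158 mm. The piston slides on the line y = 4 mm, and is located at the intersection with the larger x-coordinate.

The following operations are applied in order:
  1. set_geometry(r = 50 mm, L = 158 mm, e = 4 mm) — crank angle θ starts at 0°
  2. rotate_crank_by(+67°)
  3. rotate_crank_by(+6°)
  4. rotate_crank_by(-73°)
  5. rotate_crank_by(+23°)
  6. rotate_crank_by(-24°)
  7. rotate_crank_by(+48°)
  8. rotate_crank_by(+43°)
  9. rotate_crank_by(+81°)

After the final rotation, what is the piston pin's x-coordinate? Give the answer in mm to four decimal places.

set_geometry: r = 50 mm, L = 158 mm, e = 4 mm; θ ← 0°
rotate_crank_by(+67°): θ ← 0° +67° = 67°
rotate_crank_by(+6°): θ ← 67° +6° = 73°
rotate_crank_by(-73°): θ ← 73° -73° = 0°
rotate_crank_by(+23°): θ ← 0° +23° = 23°
rotate_crank_by(-24°): θ ← 23° -24° = -1°
rotate_crank_by(+48°): θ ← -1° +48° = 47°
rotate_crank_by(+43°): θ ← 47° +43° = 90°
rotate_crank_by(+81°): θ ← 90° +81° = 171°
crank pin P = (r cos θ, r sin θ) = (-49.384417, 7.821723)
h = r sin θ − e = 7.821723 − 4 = 3.821723
x = r cos θ + √(L² − h²) = -49.384417 + √(24964.0 − 14.6056) = -49.384417 + 157.953773 = 108.569356

108.5694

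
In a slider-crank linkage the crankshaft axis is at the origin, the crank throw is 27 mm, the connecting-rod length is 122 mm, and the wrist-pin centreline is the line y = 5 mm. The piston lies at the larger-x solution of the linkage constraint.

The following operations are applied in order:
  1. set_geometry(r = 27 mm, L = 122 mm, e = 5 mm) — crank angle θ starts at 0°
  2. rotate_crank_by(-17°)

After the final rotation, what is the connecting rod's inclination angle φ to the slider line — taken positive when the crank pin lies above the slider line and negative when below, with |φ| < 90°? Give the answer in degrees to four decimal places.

set_geometry: r = 27 mm, L = 122 mm, e = 5 mm; θ ← 0°
rotate_crank_by(-17°): θ ← 0° -17° = -17°
crank pin P = (r cos θ, r sin θ) = (25.820228, -7.894036)
h = r sin θ − e = -7.894036 − 5 = -12.894036
sin φ = h / L = -12.894036 / 122 = -0.10568882
φ = arcsin(-0.10568882) = -6.066854°

-6.0669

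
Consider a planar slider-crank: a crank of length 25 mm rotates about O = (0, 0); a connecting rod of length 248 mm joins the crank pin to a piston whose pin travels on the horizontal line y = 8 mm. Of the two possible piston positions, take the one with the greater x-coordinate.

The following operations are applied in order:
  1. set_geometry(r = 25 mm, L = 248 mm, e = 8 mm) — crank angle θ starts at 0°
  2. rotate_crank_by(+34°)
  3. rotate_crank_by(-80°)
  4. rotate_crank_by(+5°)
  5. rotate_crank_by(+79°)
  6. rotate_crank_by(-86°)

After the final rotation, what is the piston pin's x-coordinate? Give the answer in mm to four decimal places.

set_geometry: r = 25 mm, L = 248 mm, e = 8 mm; θ ← 0°
rotate_crank_by(+34°): θ ← 0° +34° = 34°
rotate_crank_by(-80°): θ ← 34° -80° = -46°
rotate_crank_by(+5°): θ ← -46° +5° = -41°
rotate_crank_by(+79°): θ ← -41° +79° = 38°
rotate_crank_by(-86°): θ ← 38° -86° = -48°
crank pin P = (r cos θ, r sin θ) = (16.728265, -18.578621)
h = r sin θ − e = -18.578621 − 8 = -26.578621
x = r cos θ + √(L² − h²) = 16.728265 + √(61504.0 − 706.4231) = 16.728265 + 246.571647 = 263.299912

263.2999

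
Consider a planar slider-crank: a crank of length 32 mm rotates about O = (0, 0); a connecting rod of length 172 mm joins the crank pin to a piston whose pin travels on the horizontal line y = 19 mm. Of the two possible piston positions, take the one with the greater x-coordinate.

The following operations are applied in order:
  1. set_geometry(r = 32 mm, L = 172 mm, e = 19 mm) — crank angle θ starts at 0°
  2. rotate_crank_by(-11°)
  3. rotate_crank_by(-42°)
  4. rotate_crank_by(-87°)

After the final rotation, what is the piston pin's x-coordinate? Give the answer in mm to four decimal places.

set_geometry: r = 32 mm, L = 172 mm, e = 19 mm; θ ← 0°
rotate_crank_by(-11°): θ ← 0° -11° = -11°
rotate_crank_by(-42°): θ ← -11° -42° = -53°
rotate_crank_by(-87°): θ ← -53° -87° = -140°
crank pin P = (r cos θ, r sin θ) = (-24.513422, -20.569204)
h = r sin θ − e = -20.569204 − 19 = -39.569204
x = r cos θ + √(L² − h²) = -24.513422 + √(29584.0 − 1565.7219) = -24.513422 + 167.386613 = 142.873191

142.8732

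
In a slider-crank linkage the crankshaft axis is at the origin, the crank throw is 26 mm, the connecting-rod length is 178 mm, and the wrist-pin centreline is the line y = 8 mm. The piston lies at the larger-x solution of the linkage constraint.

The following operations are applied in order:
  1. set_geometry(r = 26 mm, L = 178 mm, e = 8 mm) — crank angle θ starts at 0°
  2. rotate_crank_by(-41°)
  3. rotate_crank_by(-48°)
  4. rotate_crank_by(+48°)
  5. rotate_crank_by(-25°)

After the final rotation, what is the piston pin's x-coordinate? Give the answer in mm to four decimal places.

185.7202

set_geometry: r = 26 mm, L = 178 mm, e = 8 mm; θ ← 0°
rotate_crank_by(-41°): θ ← 0° -41° = -41°
rotate_crank_by(-48°): θ ← -41° -48° = -89°
rotate_crank_by(+48°): θ ← -89° +48° = -41°
rotate_crank_by(-25°): θ ← -41° -25° = -66°
crank pin P = (r cos θ, r sin θ) = (10.575153, -23.752182)
h = r sin θ − e = -23.752182 − 8 = -31.752182
x = r cos θ + √(L² − h²) = 10.575153 + √(31684.0 − 1008.2011) = 10.575153 + 175.145080 = 185.720232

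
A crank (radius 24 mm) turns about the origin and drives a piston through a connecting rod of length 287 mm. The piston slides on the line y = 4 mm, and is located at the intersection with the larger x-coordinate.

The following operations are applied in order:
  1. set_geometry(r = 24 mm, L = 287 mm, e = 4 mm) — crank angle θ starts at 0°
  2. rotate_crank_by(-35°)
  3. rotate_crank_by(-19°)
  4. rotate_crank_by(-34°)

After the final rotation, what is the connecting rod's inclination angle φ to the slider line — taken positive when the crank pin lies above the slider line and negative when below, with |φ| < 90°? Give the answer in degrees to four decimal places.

set_geometry: r = 24 mm, L = 287 mm, e = 4 mm; θ ← 0°
rotate_crank_by(-35°): θ ← 0° -35° = -35°
rotate_crank_by(-19°): θ ← -35° -19° = -54°
rotate_crank_by(-34°): θ ← -54° -34° = -88°
crank pin P = (r cos θ, r sin θ) = (0.837588, -23.985380)
h = r sin θ − e = -23.985380 − 4 = -27.985380
sin φ = h / L = -27.985380 / 287 = -0.09751003
φ = arcsin(-0.09751003) = -5.595805°

-5.5958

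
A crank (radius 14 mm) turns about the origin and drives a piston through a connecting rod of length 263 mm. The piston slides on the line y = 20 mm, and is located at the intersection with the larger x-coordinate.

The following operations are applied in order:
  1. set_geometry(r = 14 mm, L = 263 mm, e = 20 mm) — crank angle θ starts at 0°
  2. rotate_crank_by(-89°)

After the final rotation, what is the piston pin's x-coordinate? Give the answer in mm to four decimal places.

set_geometry: r = 14 mm, L = 263 mm, e = 20 mm; θ ← 0°
rotate_crank_by(-89°): θ ← 0° -89° = -89°
crank pin P = (r cos θ, r sin θ) = (0.244334, -13.997868)
h = r sin θ − e = -13.997868 − 20 = -33.997868
x = r cos θ + √(L² − h²) = 0.244334 + √(69169.0 − 1155.8550) = 0.244334 + 260.793299 = 261.037633

261.0376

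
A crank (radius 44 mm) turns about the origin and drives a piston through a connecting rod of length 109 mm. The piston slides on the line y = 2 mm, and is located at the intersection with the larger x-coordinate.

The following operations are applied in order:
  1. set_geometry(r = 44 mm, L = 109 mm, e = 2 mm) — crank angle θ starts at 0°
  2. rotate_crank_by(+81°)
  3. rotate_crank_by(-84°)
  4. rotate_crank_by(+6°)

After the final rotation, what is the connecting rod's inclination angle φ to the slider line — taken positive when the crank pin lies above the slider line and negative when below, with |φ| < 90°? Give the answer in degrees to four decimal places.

0.1592

set_geometry: r = 44 mm, L = 109 mm, e = 2 mm; θ ← 0°
rotate_crank_by(+81°): θ ← 0° +81° = 81°
rotate_crank_by(-84°): θ ← 81° -84° = -3°
rotate_crank_by(+6°): θ ← -3° +6° = 3°
crank pin P = (r cos θ, r sin θ) = (43.939700, 2.302782)
h = r sin θ − e = 2.302782 − 2 = 0.302782
sin φ = h / L = 0.302782 / 109 = 0.00277782
φ = arcsin(0.00277782) = 0.159157°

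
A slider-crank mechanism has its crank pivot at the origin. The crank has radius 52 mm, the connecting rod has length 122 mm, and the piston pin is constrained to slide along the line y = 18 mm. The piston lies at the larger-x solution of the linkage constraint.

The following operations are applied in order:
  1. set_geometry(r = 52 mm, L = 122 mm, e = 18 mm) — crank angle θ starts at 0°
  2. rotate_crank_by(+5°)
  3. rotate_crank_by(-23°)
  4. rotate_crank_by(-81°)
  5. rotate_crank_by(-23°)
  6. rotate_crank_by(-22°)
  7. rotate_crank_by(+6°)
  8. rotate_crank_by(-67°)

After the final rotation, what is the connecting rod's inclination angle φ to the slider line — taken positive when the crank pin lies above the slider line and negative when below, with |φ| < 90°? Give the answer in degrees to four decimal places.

1.8677

set_geometry: r = 52 mm, L = 122 mm, e = 18 mm; θ ← 0°
rotate_crank_by(+5°): θ ← 0° +5° = 5°
rotate_crank_by(-23°): θ ← 5° -23° = -18°
rotate_crank_by(-81°): θ ← -18° -81° = -99°
rotate_crank_by(-23°): θ ← -99° -23° = -122°
rotate_crank_by(-22°): θ ← -122° -22° = -144°
rotate_crank_by(+6°): θ ← -144° +6° = -138°
rotate_crank_by(-67°): θ ← -138° -67° = -205°
crank pin P = (r cos θ, r sin θ) = (-47.128005, 21.976150)
h = r sin θ − e = 21.976150 − 18 = 3.976150
sin φ = h / L = 3.976150 / 122 = 0.03259139
φ = arcsin(0.03259139) = 1.867680°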